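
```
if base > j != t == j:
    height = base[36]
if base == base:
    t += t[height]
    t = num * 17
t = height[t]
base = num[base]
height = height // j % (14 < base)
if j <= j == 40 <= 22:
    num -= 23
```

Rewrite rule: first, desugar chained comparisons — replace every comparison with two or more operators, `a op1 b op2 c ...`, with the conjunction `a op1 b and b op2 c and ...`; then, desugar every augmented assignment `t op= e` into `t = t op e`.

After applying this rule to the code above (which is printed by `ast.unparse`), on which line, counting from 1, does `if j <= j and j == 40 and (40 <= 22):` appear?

Transformed code:
if base > j and j != t and (t == j):
    height = base[36]
if base == base:
    t = t + t[height]
    t = num * 17
t = height[t]
base = num[base]
height = height // j % (14 < base)
if j <= j and j == 40 and (40 <= 22):
    num = num - 23

9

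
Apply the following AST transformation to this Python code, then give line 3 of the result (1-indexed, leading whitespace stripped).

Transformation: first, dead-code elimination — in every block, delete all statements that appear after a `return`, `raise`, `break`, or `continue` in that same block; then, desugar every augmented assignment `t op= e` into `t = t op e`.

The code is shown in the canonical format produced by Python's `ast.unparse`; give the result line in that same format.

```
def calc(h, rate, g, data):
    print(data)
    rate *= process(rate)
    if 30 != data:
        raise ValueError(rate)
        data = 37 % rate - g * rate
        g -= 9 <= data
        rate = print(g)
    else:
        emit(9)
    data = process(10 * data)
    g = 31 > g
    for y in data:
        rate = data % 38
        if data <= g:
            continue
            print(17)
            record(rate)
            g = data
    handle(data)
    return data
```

Transformed code:
def calc(h, rate, g, data):
    print(data)
    rate = rate * process(rate)
    if 30 != data:
        raise ValueError(rate)
    else:
        emit(9)
    data = process(10 * data)
    g = 31 > g
    for y in data:
        rate = data % 38
        if data <= g:
            continue
    handle(data)
    return data

rate = rate * process(rate)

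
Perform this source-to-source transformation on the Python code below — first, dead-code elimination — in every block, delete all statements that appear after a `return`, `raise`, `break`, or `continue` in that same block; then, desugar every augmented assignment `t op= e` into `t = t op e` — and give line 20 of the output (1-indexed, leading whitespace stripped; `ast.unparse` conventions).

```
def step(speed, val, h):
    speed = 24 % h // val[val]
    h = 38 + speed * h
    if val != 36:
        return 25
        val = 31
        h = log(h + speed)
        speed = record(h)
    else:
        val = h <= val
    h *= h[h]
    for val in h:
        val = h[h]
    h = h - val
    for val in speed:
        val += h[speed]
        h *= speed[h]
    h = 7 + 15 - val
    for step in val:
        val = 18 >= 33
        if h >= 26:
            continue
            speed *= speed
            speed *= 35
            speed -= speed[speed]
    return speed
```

return speed

Transformed code:
def step(speed, val, h):
    speed = 24 % h // val[val]
    h = 38 + speed * h
    if val != 36:
        return 25
    else:
        val = h <= val
    h = h * h[h]
    for val in h:
        val = h[h]
    h = h - val
    for val in speed:
        val = val + h[speed]
        h = h * speed[h]
    h = 7 + 15 - val
    for step in val:
        val = 18 >= 33
        if h >= 26:
            continue
    return speed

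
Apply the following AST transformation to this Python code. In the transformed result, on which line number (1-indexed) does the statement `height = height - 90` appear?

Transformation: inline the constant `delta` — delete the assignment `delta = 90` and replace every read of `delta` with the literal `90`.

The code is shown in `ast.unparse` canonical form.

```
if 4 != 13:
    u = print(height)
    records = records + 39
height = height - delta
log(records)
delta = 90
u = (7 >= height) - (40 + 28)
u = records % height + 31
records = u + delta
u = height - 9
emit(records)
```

4

Transformed code:
if 4 != 13:
    u = print(height)
    records = records + 39
height = height - 90
log(records)
u = (7 >= height) - (40 + 28)
u = records % height + 31
records = u + 90
u = height - 9
emit(records)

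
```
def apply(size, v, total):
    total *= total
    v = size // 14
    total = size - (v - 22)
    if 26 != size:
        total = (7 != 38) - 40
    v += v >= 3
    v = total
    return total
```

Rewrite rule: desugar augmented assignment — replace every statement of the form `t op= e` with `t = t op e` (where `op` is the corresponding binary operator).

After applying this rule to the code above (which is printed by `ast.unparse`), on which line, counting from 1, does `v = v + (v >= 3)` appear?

7

Transformed code:
def apply(size, v, total):
    total = total * total
    v = size // 14
    total = size - (v - 22)
    if 26 != size:
        total = (7 != 38) - 40
    v = v + (v >= 3)
    v = total
    return total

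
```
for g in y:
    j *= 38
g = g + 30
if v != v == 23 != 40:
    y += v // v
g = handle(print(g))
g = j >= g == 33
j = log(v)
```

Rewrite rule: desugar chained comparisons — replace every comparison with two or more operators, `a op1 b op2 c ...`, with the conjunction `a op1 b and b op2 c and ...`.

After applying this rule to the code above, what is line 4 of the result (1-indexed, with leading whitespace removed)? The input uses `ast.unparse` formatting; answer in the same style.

if v != v and v == 23 and (23 != 40):

Transformed code:
for g in y:
    j *= 38
g = g + 30
if v != v and v == 23 and (23 != 40):
    y += v // v
g = handle(print(g))
g = j >= g and g == 33
j = log(v)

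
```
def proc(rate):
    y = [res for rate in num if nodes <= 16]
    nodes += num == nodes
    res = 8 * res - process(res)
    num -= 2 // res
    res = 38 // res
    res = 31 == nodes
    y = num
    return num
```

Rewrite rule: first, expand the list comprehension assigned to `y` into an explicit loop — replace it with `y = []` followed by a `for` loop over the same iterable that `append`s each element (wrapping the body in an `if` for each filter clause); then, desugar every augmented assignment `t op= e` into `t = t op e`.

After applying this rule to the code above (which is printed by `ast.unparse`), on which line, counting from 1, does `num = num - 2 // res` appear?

8

Transformed code:
def proc(rate):
    y = []
    for rate in num:
        if nodes <= 16:
            y.append(res)
    nodes = nodes + (num == nodes)
    res = 8 * res - process(res)
    num = num - 2 // res
    res = 38 // res
    res = 31 == nodes
    y = num
    return num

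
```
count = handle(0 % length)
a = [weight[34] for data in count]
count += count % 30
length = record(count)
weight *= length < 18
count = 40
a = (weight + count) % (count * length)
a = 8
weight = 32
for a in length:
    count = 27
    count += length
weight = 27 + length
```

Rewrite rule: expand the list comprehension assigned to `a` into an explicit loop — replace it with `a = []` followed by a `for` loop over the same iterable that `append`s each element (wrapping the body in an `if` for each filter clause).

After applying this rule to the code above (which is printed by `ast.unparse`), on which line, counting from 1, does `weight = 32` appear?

11

Transformed code:
count = handle(0 % length)
a = []
for data in count:
    a.append(weight[34])
count += count % 30
length = record(count)
weight *= length < 18
count = 40
a = (weight + count) % (count * length)
a = 8
weight = 32
for a in length:
    count = 27
    count += length
weight = 27 + length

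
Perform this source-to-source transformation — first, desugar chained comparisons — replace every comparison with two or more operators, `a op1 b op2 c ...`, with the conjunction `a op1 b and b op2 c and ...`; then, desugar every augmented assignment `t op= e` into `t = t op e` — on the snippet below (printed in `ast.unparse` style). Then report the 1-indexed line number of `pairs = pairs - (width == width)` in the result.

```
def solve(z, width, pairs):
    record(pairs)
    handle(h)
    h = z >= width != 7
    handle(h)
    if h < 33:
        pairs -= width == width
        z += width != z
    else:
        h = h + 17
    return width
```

Transformed code:
def solve(z, width, pairs):
    record(pairs)
    handle(h)
    h = z >= width and width != 7
    handle(h)
    if h < 33:
        pairs = pairs - (width == width)
        z = z + (width != z)
    else:
        h = h + 17
    return width

7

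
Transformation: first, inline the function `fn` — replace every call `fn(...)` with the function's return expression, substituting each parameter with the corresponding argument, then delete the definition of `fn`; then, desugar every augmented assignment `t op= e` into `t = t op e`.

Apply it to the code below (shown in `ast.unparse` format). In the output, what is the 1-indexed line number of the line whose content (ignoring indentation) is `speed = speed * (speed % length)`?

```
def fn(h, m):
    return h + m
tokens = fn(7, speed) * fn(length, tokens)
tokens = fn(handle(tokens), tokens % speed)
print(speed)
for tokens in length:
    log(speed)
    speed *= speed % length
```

Transformed code:
tokens = (7 + speed) * (length + tokens)
tokens = handle(tokens) + tokens % speed
print(speed)
for tokens in length:
    log(speed)
    speed = speed * (speed % length)

6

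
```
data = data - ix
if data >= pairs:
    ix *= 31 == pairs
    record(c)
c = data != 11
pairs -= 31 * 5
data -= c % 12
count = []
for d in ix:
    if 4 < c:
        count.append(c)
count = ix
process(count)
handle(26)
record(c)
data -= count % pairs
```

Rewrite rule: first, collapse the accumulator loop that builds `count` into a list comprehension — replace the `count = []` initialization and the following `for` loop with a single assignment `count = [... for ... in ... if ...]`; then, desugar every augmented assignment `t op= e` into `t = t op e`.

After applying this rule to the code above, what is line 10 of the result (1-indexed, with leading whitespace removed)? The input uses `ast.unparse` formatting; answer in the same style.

Transformed code:
data = data - ix
if data >= pairs:
    ix = ix * (31 == pairs)
    record(c)
c = data != 11
pairs = pairs - 31 * 5
data = data - c % 12
count = [c for d in ix if 4 < c]
count = ix
process(count)
handle(26)
record(c)
data = data - count % pairs

process(count)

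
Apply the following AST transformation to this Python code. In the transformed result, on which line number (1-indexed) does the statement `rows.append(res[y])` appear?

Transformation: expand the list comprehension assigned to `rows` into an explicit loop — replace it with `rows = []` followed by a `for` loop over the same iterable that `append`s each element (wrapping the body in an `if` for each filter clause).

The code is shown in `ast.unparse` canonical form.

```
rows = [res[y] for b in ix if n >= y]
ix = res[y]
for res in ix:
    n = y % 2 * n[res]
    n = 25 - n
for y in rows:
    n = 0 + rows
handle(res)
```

Transformed code:
rows = []
for b in ix:
    if n >= y:
        rows.append(res[y])
ix = res[y]
for res in ix:
    n = y % 2 * n[res]
    n = 25 - n
for y in rows:
    n = 0 + rows
handle(res)

4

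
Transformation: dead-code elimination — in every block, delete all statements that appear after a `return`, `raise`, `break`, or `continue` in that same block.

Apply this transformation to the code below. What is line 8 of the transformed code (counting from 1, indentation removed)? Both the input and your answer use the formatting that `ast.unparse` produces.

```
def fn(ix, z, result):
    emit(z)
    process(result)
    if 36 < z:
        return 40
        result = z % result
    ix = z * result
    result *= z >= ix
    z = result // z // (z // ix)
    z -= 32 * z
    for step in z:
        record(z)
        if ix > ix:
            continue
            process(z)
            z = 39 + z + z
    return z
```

z = result // z // (z // ix)

Transformed code:
def fn(ix, z, result):
    emit(z)
    process(result)
    if 36 < z:
        return 40
    ix = z * result
    result *= z >= ix
    z = result // z // (z // ix)
    z -= 32 * z
    for step in z:
        record(z)
        if ix > ix:
            continue
    return z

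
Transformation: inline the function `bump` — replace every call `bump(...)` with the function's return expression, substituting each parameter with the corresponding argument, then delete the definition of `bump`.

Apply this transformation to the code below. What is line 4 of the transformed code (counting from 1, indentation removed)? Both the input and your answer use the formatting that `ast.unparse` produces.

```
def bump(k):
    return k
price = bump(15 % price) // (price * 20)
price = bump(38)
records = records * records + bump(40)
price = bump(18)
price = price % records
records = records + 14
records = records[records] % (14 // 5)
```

price = 18

Transformed code:
price = 15 % price // (price * 20)
price = 38
records = records * records + 40
price = 18
price = price % records
records = records + 14
records = records[records] % (14 // 5)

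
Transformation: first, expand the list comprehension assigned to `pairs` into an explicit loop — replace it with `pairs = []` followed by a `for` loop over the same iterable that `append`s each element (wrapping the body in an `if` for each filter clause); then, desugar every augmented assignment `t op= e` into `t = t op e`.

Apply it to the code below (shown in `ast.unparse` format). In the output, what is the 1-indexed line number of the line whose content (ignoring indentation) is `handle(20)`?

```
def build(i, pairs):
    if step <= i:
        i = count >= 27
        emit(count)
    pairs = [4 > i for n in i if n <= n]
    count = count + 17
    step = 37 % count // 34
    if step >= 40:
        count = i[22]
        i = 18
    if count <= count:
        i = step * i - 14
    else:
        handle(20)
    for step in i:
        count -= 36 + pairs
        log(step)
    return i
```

Transformed code:
def build(i, pairs):
    if step <= i:
        i = count >= 27
        emit(count)
    pairs = []
    for n in i:
        if n <= n:
            pairs.append(4 > i)
    count = count + 17
    step = 37 % count // 34
    if step >= 40:
        count = i[22]
        i = 18
    if count <= count:
        i = step * i - 14
    else:
        handle(20)
    for step in i:
        count = count - (36 + pairs)
        log(step)
    return i

17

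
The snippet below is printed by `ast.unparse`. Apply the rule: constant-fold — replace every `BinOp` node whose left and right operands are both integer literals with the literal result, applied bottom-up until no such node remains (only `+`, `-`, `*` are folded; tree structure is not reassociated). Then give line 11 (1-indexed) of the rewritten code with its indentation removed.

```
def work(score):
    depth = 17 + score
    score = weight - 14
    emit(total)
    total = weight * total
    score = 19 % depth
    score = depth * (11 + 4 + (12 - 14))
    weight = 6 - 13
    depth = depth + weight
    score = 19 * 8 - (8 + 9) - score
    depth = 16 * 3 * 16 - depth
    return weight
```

Transformed code:
def work(score):
    depth = 17 + score
    score = weight - 14
    emit(total)
    total = weight * total
    score = 19 % depth
    score = depth * 13
    weight = -7
    depth = depth + weight
    score = 135 - score
    depth = 768 - depth
    return weight

depth = 768 - depth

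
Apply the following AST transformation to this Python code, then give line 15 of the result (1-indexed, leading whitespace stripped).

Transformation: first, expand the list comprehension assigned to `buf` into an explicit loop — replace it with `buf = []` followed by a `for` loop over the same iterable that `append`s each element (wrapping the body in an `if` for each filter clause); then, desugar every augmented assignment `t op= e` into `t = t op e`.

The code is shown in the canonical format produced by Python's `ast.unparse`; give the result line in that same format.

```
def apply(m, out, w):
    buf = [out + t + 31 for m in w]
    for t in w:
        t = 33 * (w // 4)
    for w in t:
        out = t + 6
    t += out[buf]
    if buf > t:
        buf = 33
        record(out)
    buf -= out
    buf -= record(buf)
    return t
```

Transformed code:
def apply(m, out, w):
    buf = []
    for m in w:
        buf.append(out + t + 31)
    for t in w:
        t = 33 * (w // 4)
    for w in t:
        out = t + 6
    t = t + out[buf]
    if buf > t:
        buf = 33
        record(out)
    buf = buf - out
    buf = buf - record(buf)
    return t

return t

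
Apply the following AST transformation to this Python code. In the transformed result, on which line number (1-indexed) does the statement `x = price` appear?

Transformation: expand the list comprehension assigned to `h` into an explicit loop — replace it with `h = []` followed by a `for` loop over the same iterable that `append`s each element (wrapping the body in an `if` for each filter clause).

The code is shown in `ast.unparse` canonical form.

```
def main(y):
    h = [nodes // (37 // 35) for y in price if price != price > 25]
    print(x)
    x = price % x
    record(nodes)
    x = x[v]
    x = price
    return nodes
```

Transformed code:
def main(y):
    h = []
    for y in price:
        if price != price > 25:
            h.append(nodes // (37 // 35))
    print(x)
    x = price % x
    record(nodes)
    x = x[v]
    x = price
    return nodes

10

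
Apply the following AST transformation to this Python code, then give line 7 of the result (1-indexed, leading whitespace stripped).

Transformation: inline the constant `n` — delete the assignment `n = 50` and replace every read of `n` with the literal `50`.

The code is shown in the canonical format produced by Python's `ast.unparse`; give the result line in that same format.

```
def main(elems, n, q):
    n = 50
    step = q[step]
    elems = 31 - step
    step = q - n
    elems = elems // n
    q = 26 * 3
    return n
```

Transformed code:
def main(elems, n, q):
    step = q[step]
    elems = 31 - step
    step = q - 50
    elems = elems // 50
    q = 26 * 3
    return 50

return 50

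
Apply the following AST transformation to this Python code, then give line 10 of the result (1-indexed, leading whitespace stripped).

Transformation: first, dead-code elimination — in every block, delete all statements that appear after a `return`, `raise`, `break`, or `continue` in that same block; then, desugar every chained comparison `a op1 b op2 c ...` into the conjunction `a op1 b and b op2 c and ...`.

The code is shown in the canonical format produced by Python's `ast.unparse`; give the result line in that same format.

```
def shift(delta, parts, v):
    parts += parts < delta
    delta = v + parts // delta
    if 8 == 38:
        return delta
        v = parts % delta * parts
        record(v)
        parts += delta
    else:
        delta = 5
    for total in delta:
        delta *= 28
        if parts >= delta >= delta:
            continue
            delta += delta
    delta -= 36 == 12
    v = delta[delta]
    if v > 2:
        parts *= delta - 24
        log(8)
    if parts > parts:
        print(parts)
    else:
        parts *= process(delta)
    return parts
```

Transformed code:
def shift(delta, parts, v):
    parts += parts < delta
    delta = v + parts // delta
    if 8 == 38:
        return delta
    else:
        delta = 5
    for total in delta:
        delta *= 28
        if parts >= delta and delta >= delta:
            continue
    delta -= 36 == 12
    v = delta[delta]
    if v > 2:
        parts *= delta - 24
        log(8)
    if parts > parts:
        print(parts)
    else:
        parts *= process(delta)
    return parts

if parts >= delta and delta >= delta:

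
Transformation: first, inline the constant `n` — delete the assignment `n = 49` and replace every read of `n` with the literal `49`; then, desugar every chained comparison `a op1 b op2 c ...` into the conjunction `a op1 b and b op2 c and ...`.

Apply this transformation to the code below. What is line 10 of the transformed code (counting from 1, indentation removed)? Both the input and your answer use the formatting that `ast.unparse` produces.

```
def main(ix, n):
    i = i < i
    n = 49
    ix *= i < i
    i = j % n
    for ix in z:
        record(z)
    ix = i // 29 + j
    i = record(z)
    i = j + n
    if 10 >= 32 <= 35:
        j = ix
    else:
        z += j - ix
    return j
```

if 10 >= 32 and 32 <= 35:

Transformed code:
def main(ix, n):
    i = i < i
    ix *= i < i
    i = j % 49
    for ix in z:
        record(z)
    ix = i // 29 + j
    i = record(z)
    i = j + 49
    if 10 >= 32 and 32 <= 35:
        j = ix
    else:
        z += j - ix
    return j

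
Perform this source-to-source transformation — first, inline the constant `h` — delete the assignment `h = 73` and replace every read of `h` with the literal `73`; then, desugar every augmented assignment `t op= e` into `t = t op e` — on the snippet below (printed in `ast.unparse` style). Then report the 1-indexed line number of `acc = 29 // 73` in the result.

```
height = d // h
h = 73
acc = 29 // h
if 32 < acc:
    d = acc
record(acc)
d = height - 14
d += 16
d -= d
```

2

Transformed code:
height = d // 73
acc = 29 // 73
if 32 < acc:
    d = acc
record(acc)
d = height - 14
d = d + 16
d = d - d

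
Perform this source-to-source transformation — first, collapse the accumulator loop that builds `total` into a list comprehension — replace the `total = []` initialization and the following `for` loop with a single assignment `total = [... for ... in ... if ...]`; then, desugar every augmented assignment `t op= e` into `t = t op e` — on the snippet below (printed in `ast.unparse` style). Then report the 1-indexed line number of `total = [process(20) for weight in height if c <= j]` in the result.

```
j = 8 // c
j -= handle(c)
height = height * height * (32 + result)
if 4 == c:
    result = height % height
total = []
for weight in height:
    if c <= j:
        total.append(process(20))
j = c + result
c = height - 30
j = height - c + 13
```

Transformed code:
j = 8 // c
j = j - handle(c)
height = height * height * (32 + result)
if 4 == c:
    result = height % height
total = [process(20) for weight in height if c <= j]
j = c + result
c = height - 30
j = height - c + 13

6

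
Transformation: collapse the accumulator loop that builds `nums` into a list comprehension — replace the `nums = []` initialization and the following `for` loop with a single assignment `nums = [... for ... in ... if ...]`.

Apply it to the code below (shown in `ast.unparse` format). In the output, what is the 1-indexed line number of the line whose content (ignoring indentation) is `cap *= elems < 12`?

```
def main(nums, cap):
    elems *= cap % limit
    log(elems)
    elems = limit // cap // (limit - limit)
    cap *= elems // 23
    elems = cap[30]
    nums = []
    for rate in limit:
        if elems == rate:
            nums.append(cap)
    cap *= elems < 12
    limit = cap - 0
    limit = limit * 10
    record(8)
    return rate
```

8

Transformed code:
def main(nums, cap):
    elems *= cap % limit
    log(elems)
    elems = limit // cap // (limit - limit)
    cap *= elems // 23
    elems = cap[30]
    nums = [cap for rate in limit if elems == rate]
    cap *= elems < 12
    limit = cap - 0
    limit = limit * 10
    record(8)
    return rate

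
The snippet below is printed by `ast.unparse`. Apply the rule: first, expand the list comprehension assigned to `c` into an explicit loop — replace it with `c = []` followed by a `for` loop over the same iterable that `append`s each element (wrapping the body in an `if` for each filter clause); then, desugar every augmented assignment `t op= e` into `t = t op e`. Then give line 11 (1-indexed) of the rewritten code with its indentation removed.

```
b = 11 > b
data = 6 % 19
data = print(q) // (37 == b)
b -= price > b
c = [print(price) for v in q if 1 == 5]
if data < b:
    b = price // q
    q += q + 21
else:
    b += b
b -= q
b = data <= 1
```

Transformed code:
b = 11 > b
data = 6 % 19
data = print(q) // (37 == b)
b = b - (price > b)
c = []
for v in q:
    if 1 == 5:
        c.append(print(price))
if data < b:
    b = price // q
    q = q + (q + 21)
else:
    b = b + b
b = b - q
b = data <= 1

q = q + (q + 21)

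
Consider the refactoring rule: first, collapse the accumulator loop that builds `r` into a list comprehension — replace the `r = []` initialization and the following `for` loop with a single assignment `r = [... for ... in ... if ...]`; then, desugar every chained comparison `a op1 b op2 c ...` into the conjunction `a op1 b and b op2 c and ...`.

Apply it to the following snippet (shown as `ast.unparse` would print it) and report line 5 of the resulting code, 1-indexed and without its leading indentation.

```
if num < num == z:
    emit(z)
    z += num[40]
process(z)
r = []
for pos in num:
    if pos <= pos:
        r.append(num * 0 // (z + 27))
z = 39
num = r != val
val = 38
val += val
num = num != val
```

r = [num * 0 // (z + 27) for pos in num if pos <= pos]

Transformed code:
if num < num and num == z:
    emit(z)
    z += num[40]
process(z)
r = [num * 0 // (z + 27) for pos in num if pos <= pos]
z = 39
num = r != val
val = 38
val += val
num = num != val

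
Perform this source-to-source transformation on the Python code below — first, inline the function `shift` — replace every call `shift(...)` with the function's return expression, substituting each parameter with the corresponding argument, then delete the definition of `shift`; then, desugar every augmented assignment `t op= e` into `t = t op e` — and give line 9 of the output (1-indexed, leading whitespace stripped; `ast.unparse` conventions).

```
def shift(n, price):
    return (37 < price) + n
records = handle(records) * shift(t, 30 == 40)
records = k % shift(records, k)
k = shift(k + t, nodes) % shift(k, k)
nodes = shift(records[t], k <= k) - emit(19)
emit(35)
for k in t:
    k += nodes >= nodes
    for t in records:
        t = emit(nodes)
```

t = emit(nodes)

Transformed code:
records = handle(records) * ((37 < (30 == 40)) + t)
records = k % ((37 < k) + records)
k = ((37 < nodes) + (k + t)) % ((37 < k) + k)
nodes = (37 < (k <= k)) + records[t] - emit(19)
emit(35)
for k in t:
    k = k + (nodes >= nodes)
    for t in records:
        t = emit(nodes)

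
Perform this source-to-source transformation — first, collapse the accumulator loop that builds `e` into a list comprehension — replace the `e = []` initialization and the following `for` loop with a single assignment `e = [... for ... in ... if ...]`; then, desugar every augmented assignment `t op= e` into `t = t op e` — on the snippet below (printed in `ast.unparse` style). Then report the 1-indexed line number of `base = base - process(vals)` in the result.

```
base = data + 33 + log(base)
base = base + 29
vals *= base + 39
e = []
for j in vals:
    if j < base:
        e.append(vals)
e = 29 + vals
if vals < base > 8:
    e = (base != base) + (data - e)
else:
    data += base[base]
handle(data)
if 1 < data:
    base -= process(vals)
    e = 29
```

Transformed code:
base = data + 33 + log(base)
base = base + 29
vals = vals * (base + 39)
e = [vals for j in vals if j < base]
e = 29 + vals
if vals < base > 8:
    e = (base != base) + (data - e)
else:
    data = data + base[base]
handle(data)
if 1 < data:
    base = base - process(vals)
    e = 29

12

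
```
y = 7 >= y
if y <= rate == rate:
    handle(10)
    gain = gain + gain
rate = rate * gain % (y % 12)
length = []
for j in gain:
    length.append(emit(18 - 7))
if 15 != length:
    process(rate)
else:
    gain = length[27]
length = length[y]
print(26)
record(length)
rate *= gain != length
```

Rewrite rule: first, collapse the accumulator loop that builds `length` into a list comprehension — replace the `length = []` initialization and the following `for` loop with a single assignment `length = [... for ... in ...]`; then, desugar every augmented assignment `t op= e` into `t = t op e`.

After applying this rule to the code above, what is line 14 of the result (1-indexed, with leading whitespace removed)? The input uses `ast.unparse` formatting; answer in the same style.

rate = rate * (gain != length)

Transformed code:
y = 7 >= y
if y <= rate == rate:
    handle(10)
    gain = gain + gain
rate = rate * gain % (y % 12)
length = [emit(18 - 7) for j in gain]
if 15 != length:
    process(rate)
else:
    gain = length[27]
length = length[y]
print(26)
record(length)
rate = rate * (gain != length)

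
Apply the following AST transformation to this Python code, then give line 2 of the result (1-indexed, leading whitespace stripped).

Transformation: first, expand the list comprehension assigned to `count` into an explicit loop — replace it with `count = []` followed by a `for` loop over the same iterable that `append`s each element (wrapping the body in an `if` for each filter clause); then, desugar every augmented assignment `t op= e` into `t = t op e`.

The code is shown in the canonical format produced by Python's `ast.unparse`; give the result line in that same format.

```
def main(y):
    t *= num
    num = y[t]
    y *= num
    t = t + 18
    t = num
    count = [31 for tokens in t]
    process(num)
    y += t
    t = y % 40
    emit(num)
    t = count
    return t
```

Transformed code:
def main(y):
    t = t * num
    num = y[t]
    y = y * num
    t = t + 18
    t = num
    count = []
    for tokens in t:
        count.append(31)
    process(num)
    y = y + t
    t = y % 40
    emit(num)
    t = count
    return t

t = t * num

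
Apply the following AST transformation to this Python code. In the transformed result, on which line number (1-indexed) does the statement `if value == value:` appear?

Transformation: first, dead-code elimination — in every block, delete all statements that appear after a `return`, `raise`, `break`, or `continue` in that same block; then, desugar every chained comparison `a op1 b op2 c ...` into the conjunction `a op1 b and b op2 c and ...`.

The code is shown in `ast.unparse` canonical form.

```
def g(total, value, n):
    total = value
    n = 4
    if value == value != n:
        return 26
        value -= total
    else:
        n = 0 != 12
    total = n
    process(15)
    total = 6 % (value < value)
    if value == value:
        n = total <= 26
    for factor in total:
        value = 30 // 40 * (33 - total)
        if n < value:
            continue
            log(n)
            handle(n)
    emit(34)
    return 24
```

Transformed code:
def g(total, value, n):
    total = value
    n = 4
    if value == value and value != n:
        return 26
    else:
        n = 0 != 12
    total = n
    process(15)
    total = 6 % (value < value)
    if value == value:
        n = total <= 26
    for factor in total:
        value = 30 // 40 * (33 - total)
        if n < value:
            continue
    emit(34)
    return 24

11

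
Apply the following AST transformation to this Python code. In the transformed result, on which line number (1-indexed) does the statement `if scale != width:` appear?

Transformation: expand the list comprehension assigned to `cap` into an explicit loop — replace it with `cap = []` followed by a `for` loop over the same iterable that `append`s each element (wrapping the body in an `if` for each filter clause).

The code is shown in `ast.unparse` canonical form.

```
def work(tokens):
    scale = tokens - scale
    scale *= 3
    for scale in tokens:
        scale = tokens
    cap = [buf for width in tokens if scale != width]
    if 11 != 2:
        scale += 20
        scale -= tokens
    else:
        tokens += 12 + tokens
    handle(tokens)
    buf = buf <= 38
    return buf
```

Transformed code:
def work(tokens):
    scale = tokens - scale
    scale *= 3
    for scale in tokens:
        scale = tokens
    cap = []
    for width in tokens:
        if scale != width:
            cap.append(buf)
    if 11 != 2:
        scale += 20
        scale -= tokens
    else:
        tokens += 12 + tokens
    handle(tokens)
    buf = buf <= 38
    return buf

8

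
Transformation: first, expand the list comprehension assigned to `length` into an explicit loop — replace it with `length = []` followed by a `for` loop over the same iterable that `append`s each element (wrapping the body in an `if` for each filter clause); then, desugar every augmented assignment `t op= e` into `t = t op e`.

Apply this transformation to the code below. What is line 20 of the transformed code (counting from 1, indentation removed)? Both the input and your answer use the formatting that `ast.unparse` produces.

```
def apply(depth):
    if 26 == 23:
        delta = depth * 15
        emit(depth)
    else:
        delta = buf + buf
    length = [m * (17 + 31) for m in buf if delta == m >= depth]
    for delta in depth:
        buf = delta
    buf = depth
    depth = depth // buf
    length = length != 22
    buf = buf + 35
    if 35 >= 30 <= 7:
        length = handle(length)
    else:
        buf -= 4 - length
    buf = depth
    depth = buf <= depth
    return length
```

Transformed code:
def apply(depth):
    if 26 == 23:
        delta = depth * 15
        emit(depth)
    else:
        delta = buf + buf
    length = []
    for m in buf:
        if delta == m >= depth:
            length.append(m * (17 + 31))
    for delta in depth:
        buf = delta
    buf = depth
    depth = depth // buf
    length = length != 22
    buf = buf + 35
    if 35 >= 30 <= 7:
        length = handle(length)
    else:
        buf = buf - (4 - length)
    buf = depth
    depth = buf <= depth
    return length

buf = buf - (4 - length)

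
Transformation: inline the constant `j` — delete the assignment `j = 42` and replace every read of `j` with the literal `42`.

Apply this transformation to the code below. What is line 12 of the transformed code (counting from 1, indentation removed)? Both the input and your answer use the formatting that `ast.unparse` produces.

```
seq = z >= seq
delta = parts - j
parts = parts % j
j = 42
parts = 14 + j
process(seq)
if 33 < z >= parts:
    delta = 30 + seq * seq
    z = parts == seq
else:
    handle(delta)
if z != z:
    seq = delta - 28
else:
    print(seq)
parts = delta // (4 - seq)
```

Transformed code:
seq = z >= seq
delta = parts - 42
parts = parts % 42
parts = 14 + 42
process(seq)
if 33 < z >= parts:
    delta = 30 + seq * seq
    z = parts == seq
else:
    handle(delta)
if z != z:
    seq = delta - 28
else:
    print(seq)
parts = delta // (4 - seq)

seq = delta - 28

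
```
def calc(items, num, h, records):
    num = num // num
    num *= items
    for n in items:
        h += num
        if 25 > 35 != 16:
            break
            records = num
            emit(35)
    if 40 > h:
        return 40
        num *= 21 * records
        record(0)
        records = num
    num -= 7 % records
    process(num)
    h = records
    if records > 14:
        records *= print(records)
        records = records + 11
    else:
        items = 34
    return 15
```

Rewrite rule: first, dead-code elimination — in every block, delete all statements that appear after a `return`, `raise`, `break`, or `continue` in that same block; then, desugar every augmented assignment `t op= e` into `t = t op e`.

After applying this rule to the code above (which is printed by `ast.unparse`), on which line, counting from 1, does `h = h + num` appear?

Transformed code:
def calc(items, num, h, records):
    num = num // num
    num = num * items
    for n in items:
        h = h + num
        if 25 > 35 != 16:
            break
    if 40 > h:
        return 40
    num = num - 7 % records
    process(num)
    h = records
    if records > 14:
        records = records * print(records)
        records = records + 11
    else:
        items = 34
    return 15

5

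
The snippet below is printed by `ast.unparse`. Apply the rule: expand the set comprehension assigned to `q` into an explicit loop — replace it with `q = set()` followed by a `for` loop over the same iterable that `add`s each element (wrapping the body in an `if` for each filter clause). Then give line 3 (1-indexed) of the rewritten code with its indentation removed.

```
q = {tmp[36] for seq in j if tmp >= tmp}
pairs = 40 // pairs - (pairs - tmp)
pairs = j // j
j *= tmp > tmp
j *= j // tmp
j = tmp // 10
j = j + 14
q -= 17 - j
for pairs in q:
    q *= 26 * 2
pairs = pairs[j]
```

Transformed code:
q = set()
for seq in j:
    if tmp >= tmp:
        q.add(tmp[36])
pairs = 40 // pairs - (pairs - tmp)
pairs = j // j
j *= tmp > tmp
j *= j // tmp
j = tmp // 10
j = j + 14
q -= 17 - j
for pairs in q:
    q *= 26 * 2
pairs = pairs[j]

if tmp >= tmp:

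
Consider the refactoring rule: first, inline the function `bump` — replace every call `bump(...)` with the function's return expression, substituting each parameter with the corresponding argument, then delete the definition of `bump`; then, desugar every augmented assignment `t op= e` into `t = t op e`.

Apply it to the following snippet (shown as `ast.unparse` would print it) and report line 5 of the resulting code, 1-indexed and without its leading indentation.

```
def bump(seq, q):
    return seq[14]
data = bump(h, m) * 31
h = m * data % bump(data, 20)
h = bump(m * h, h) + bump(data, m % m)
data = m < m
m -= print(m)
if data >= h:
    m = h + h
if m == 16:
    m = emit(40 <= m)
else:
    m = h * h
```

m = m - print(m)

Transformed code:
data = h[14] * 31
h = m * data % data[14]
h = (m * h)[14] + data[14]
data = m < m
m = m - print(m)
if data >= h:
    m = h + h
if m == 16:
    m = emit(40 <= m)
else:
    m = h * h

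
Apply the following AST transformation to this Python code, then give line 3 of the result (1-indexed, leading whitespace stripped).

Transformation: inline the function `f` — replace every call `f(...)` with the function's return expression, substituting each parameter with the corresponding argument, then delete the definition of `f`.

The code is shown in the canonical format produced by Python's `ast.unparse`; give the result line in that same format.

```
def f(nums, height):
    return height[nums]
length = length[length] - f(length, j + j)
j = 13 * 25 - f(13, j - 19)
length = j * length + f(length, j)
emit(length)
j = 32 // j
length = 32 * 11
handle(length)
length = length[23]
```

Transformed code:
length = length[length] - (j + j)[length]
j = 13 * 25 - (j - 19)[13]
length = j * length + j[length]
emit(length)
j = 32 // j
length = 32 * 11
handle(length)
length = length[23]

length = j * length + j[length]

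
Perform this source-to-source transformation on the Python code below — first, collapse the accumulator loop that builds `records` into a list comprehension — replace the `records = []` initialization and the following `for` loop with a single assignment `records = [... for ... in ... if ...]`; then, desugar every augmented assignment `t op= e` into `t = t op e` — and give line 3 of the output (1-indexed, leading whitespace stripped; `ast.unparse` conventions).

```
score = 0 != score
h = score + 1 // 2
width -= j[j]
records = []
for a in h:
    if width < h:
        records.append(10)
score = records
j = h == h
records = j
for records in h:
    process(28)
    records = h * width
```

Transformed code:
score = 0 != score
h = score + 1 // 2
width = width - j[j]
records = [10 for a in h if width < h]
score = records
j = h == h
records = j
for records in h:
    process(28)
    records = h * width

width = width - j[j]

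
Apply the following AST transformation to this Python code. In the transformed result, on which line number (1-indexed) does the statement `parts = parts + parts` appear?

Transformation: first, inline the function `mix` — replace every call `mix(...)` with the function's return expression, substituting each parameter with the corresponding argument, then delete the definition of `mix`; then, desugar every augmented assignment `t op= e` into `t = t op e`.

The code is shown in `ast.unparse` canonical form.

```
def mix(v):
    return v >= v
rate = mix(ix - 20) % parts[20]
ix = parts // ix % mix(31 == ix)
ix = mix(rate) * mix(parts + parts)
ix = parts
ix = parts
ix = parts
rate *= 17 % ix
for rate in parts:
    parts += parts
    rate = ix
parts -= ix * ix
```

Transformed code:
rate = (ix - 20 >= ix - 20) % parts[20]
ix = parts // ix % ((31 == ix) >= (31 == ix))
ix = (rate >= rate) * (parts + parts >= parts + parts)
ix = parts
ix = parts
ix = parts
rate = rate * (17 % ix)
for rate in parts:
    parts = parts + parts
    rate = ix
parts = parts - ix * ix

9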